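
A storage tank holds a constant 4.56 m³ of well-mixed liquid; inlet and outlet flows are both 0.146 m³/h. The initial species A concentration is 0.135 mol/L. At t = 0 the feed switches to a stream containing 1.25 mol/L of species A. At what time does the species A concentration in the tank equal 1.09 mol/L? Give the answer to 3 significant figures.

60.6 h

Species balance: V dC/dt = Q(C_in − C) ⇒ τ = V/Q = 31.233 h.
C(t) = C_in + (C₀ − C_in) e^(−t/τ). Set C = 1.09 and solve for t:
e^(−t/τ) = (C − C_in)/(C₀ − C_in) = (1.09 − 1.25)/(0.135 − 1.25) = 0.14350
t = −τ ln(…) = 31.233 × 1.9414 = 60.637 h.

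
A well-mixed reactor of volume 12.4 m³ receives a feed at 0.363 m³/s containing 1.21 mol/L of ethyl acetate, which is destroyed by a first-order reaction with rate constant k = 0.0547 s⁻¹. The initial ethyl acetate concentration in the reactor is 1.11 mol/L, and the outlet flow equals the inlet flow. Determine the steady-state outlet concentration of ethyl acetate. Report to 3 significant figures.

0.422 mol/L

Species balance: V dC/dt = Q C_in − Q C − k V C.
Steady state (dC/dt = 0): C_ss = Q C_in/(Q + kV) = C_in/(1 + kV/Q).
C_ss = 0.363·1.21/(0.363 + 0.0547·12.4) = 0.43923/1.0413 = 0.42182 mol/L.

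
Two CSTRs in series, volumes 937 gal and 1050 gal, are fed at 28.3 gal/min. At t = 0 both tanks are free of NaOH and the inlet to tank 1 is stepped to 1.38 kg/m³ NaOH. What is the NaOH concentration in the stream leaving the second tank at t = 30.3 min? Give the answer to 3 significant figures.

0.296 kg/m³

Species balance on tank i: dCᵢ/dt = (Cᵢ₋₁ − Cᵢ)/τᵢ with τᵢ = Vᵢ/Q.
τ₁ = 937/28.3 = 33.110 min; τ₂ = 1050/28.3 = 37.102 min.
Tank 1: C₁ = C_in(1 − e^(−t/τ₁)). Tank 2 (τ₁ ≠ τ₂): C₂ = C_in[1 − (τ₁ e^(−t/τ₁) − τ₂ e^(−t/τ₂))/(τ₁ − τ₂)].
At t = 30.3: e^(−t/τ₁) = 0.40046, e^(−t/τ₂) = 0.44191.
C₂ = 1.38·[1 − (33.110·0.40046 − 37.102·0.44191)/(-3.9929)] = 1.38·0.21441 = 0.29589 kg/m³.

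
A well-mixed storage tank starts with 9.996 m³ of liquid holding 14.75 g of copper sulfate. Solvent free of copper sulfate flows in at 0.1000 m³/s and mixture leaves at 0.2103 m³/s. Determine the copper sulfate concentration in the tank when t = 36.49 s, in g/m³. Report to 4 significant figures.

Total volume: dV/dt = Q_in − Q_out = -0.110300 m³/s, so V(t) = 9.996 − 0.110300 t and V(36.49) = 5.97115 m³.
No copper sulfate enters, so dm/dt = −Q_out · (m/V).
dm/m = −Q_out dt/(V₀ − 0.110300 t); integrating gives ln(m/m₀) = −(Q_out/(Q_in−Q_out)) ln(V/V₀).
m = m₀ (V₀/V)^(Q_out/(Q_in−Q_out)) = 14.75 × (9.996/5.97115)^(-1.90662) = 5.52270 g.
C = m/V = 5.52270/5.97115 = 0.924897 g/m³.

0.9249 g/m³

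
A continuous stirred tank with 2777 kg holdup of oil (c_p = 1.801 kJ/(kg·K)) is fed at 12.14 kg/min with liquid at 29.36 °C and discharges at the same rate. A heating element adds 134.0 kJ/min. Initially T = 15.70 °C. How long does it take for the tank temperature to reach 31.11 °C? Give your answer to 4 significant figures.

345.0 min

Energy balance: M c_p dT/dt = ṁ c_p (T_in − T) + 134.0.
τ = M/ṁ = 228.748 min; T_ss = T_in + Q̇/(ṁ c_p) = 35.4888 °C.
T(t) = T_ss + (T₀ − T_ss) e^(−t/τ). Set T = 31.11:
e^(−t/τ) = (31.11 − 35.4888)/(15.70 − 35.4888) = 0.221275
t = −228.748 · ln(0.221275) = 345.032 min.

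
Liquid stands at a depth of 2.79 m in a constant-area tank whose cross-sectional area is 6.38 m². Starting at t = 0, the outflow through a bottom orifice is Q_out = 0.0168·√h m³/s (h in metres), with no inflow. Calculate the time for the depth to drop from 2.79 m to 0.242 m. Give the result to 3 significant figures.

Accumulation of liquid (constant cross-section A): A dh/dt = −0.0168 √h.
∫ h^(−1/2) dh = −(0.0168/A) ∫ dt, giving 2√h = 2√h₀ − (0.0168/A) t.
t = 2A(√h₀ − √h)/0.0168 = 2·6.38·(√2.79 − √0.242)/0.0168
  = 12.760 × (1.6703 − 0.49193) / 0.0168 = 895.02 s.

895 s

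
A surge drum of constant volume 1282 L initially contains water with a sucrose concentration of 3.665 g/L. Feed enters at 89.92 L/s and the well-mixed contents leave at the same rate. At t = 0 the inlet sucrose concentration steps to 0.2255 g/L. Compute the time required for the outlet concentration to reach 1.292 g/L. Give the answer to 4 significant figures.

Transient balance on the dissolved component: V dC/dt = Q(C_in − C), so τ = V/Q = 14.2571 s.
C(t) = C_in + (C₀ − C_in) e^(−t/τ). Set C = 1.292 and solve for t:
e^(−t/τ) = (C − C_in)/(C₀ − C_in) = (1.292 − 0.2255)/(3.665 − 0.2255) = 0.310074
t = −τ ln(…) = 14.2571 × 1.17094 = 16.6943 s.

16.69 s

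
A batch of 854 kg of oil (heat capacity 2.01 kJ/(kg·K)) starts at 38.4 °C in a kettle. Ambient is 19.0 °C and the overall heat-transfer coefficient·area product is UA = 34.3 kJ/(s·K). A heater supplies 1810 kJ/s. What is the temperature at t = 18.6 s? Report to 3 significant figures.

48.8 °C

Unsteady energy balance on the tank contents: M c_p dT/dt = −UA(T − T_amb) + Q̇.
dT/dt = (T_ss − T)/τ with T_ss = T_amb + Q̇/UA = 19.0 + 1810/34.3 = 71.770 °C, τ = M c_p/UA = 854·2.01/34.3 = 50.045 s.
T approaches T_ss exponentially: T(t) = T_ss + (T₀ − T_ss) e^(−t/τ).
T(18.6) = 71.770 + (-33.370)·0.68958 = 48.758 °C.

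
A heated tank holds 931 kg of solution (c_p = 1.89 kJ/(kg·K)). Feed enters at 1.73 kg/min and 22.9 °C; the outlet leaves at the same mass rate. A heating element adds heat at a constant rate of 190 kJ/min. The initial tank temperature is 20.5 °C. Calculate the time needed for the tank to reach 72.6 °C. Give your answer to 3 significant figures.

M c_p dT/dt = ṁ c_p (T_in − T) + Q̇.
τ = M/ṁ = 538.15 min; T_ss = T_in + Q̇/(ṁ c_p) = 81.009 °C.
T(t) = T_ss + (T₀ − T_ss) e^(−t/τ). Set T = 72.6:
e^(−t/τ) = (72.6 − 81.009)/(20.5 − 81.009) = 0.13898
t = −538.15 · ln(0.13898) = 1062.0 min.

1060 min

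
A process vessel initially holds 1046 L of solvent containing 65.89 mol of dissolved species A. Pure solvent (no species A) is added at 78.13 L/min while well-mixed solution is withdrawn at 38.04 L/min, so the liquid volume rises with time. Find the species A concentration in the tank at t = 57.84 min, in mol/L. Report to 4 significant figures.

Total volume: dV/dt = Q_in − Q_out = 40.0900 L/min, so V(t) = 1046 + 40.0900 t and V(57.84) = 3364.81 L.
Species balance (pure solvent in): dm/dt = −Q_out · m/V(t).
dm/m = −Q_out dt/(V₀ + 40.0900 t); integrating gives ln(m/m₀) = −(Q_out/(Q_in−Q_out)) ln(V/V₀).
m = m₀ (V₀/V)^(Q_out/(Q_in−Q_out)) = 65.89 × (1046/3364.81)^(0.948865) = 21.7440 mol.
C = m/V = 21.7440/3364.81 = 0.00646217 mol/L.

0.006462 mol/L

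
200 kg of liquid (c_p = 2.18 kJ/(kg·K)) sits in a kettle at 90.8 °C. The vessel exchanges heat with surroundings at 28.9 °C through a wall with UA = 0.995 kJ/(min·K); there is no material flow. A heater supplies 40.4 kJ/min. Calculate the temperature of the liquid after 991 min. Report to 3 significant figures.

Lumped-capacitance energy balance: M c_p dT/dt = UA(T_amb − T) + Q̇.
dT/dt = (T_ss − T)/τ with T_ss = T_amb + Q̇/UA = 28.9 + 40.4/0.995 = 69.503 °C, τ = M c_p/UA = 200·2.18/0.995 = 438.19 min.
Integrating: T(t) = T_ss + (T₀ − T_ss) e^(−t/τ).
T(991) = 69.503 + (21.297)·0.10419 = 71.722 °C.

71.7 °C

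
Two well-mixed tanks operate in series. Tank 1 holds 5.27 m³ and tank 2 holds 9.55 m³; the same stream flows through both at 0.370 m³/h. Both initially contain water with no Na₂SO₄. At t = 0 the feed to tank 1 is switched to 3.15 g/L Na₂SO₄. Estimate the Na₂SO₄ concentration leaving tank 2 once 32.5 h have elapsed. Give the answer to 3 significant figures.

Species balance on tank i: dCᵢ/dt = (Cᵢ₋₁ − Cᵢ)/τᵢ with τᵢ = Vᵢ/Q.
τ₁ = 5.27/0.370 = 14.243 h; τ₂ = 9.55/0.370 = 25.811 h.
Solving the cascade with C₁(0)=C₂(0)=0 gives C₂(t) = C_in[1 − (τ₁ e^(−t/τ₁) − τ₂ e^(−t/τ₂))/(τ₁ − τ₂)].
At t = 32.5: e^(−t/τ₁) = 0.10210, e^(−t/τ₂) = 0.28389.
C₂ = 3.15·[1 − (14.243·0.10210 − 25.811·0.28389)/(-11.568)] = 3.15·0.49227 = 1.5506 g/L.

1.55 g/L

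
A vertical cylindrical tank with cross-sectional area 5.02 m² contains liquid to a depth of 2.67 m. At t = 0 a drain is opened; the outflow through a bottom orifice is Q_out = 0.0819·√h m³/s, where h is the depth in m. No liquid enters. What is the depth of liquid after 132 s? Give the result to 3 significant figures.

0.311 m

With no inflow, A dh/dt = −0.0819 √h.
This is separable: 2 d(√h)/dt = −0.0819/A, so √h = √h₀ − (0.0819/(2A)) t.
√h = √2.67 − 0.0819·132/(2·5.02) = 1.6340 − 1.0768 = 0.55724.
h = 0.55724² = 0.31052 m.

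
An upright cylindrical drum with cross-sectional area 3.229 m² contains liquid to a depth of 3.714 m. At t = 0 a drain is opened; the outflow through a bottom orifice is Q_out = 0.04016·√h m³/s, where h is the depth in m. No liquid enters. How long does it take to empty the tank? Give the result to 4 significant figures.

A dh/dt = −Q_out = −0.04016 √h.
This is separable: 2 d(√h)/dt = −0.04016/A, so √h = √h₀ − (0.04016/(2A)) t.
Tank is empty when √h = 0: t_empty = 2A√h₀/0.04016.
t_empty = 2·3.229·√3.714/0.04016 = 6.45800·1.92717/0.04016 = 309.903 s.

309.9 s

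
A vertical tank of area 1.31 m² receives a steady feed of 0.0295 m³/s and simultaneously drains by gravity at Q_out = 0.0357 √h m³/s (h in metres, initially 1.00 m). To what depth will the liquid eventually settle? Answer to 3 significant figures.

0.683 m

Level balance: A dh/dt = 0.0295 − 0.0357 √h. Setting dh/dt = 0:
Q_in = 0.0357 √h_ss ⇒ √h_ss = 0.0295/0.0357 = 0.82633.
h_ss = 0.82633² = 0.68282 m. (Since h₀ = 1.00 m > h_ss, the level will fall toward this value.)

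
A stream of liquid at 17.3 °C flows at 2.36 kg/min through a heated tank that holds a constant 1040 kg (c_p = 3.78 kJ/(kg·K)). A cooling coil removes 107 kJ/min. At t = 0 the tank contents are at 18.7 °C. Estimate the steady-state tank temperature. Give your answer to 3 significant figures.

5.31 °C

Unsteady energy balance on the tank contents: M c_p dT/dt = ṁ c_p (T_in − T) − 107.
At steady state dT/dt = 0 ⇒ T_ss = T_in − Q̇/(ṁ c_p) = 17.3 − 107/(2.36·3.78) = 5.3056 °C.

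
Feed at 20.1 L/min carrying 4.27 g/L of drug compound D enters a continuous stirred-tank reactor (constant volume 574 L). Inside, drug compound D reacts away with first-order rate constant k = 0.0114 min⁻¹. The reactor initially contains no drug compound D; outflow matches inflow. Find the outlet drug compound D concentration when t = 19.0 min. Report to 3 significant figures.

Species balance: V dC/dt = Q C_in − Q C − k V C.
dC/dt = (Q/V) C_in − (Q/V + k) C; effective rate a = Q/V + k = 0.035017 + 0.0114 = 0.046417 min⁻¹.
C_ss = Q C_in/(Q + kV) = 3.2213 g/L; C(t) = C_ss + (C₀ − C_ss) e^(−a t).
C(19.0) = 3.2213 + (-3.2213)·e^(−0.046417·19.0) = 3.2213 + (-3.2213)·0.41398 = 1.8877 g/L.

1.89 g/L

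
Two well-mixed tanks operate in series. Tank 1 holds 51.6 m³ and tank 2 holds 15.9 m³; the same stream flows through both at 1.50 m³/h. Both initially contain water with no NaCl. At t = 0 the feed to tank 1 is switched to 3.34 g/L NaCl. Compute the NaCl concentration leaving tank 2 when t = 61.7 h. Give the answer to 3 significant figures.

2.54 g/L

Time constants: τᵢ = Vᵢ/Q for each well-mixed tank.
τ₁ = 51.6/1.50 = 34.400 h; τ₂ = 15.9/1.50 = 10.600 h.
Tank 1: C₁ = C_in(1 − e^(−t/τ₁)). Tank 2 (τ₁ ≠ τ₂): C₂ = C_in[1 − (τ₁ e^(−t/τ₁) − τ₂ e^(−t/τ₂))/(τ₁ − τ₂)].
At t = 61.7: e^(−t/τ₁) = 0.16636, e^(−t/τ₂) = 0.0029654.
C₂ = 3.34·[1 − (34.400·0.16636 − 10.600·0.0029654)/(23.800)] = 3.34·0.76087 = 2.5413 g/L.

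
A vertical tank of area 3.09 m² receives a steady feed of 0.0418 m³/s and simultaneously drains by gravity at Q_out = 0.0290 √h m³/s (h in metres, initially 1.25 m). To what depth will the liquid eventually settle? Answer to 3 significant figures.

2.08 m

A dh/dt = Q_in − 0.0290 √h. Steady state requires inflow = outflow:
Q_in = 0.0290 √h_ss ⇒ √h_ss = 0.0418/0.0290 = 1.4414.
h_ss = 1.4414² = 2.0776 m. (Since h₀ = 1.25 m < h_ss, the level will rise toward this value.)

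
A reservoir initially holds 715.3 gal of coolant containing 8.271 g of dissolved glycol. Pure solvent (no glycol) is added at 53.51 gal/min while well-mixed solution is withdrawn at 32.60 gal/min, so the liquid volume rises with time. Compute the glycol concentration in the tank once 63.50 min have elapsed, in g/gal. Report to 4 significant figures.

Total volume: dV/dt = Q_in − Q_out = 20.9100 gal/min, so V(t) = 715.3 + 20.9100 t and V(63.50) = 2043.08 gal.
Solute balance: dm/dt = 0 − Q_out C = −Q_out m/V(t).
Separate: dm/m = −Q_out dt/V(t) ⇒ ln(m/m₀) = −(Q_out/(Q_in−Q_out)) ln(V/V₀).
m = m₀ (V₀/V)^(Q_out/(Q_in−Q_out)) = 8.271 × (715.3/2043.08)^(1.55906) = 1.61042 g.
C = m/V = 1.61042/2043.08 = 0.000788231 g/gal.

0.0007882 g/gal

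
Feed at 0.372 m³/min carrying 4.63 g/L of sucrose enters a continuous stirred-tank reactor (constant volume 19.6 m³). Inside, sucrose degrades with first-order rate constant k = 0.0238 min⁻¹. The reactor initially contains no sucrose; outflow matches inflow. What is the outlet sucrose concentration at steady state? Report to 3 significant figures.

Accumulation = in − out − consumed: V dC/dt = Q C_in − Q C − k V C.
Steady state (dC/dt = 0): C_ss = Q C_in/(Q + kV) = C_in/(1 + kV/Q).
C_ss = 0.372·4.63/(0.372 + 0.0238·19.6) = 1.7224/0.83848 = 2.0541 g/L.

2.05 g/L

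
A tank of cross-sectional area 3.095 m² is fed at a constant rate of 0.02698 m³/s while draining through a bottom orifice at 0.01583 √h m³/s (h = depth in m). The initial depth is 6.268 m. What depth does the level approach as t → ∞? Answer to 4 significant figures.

Mass balance (ρ constant): A dh/dt = Q_in − 0.01583 √h. At steady state dh/dt = 0:
Q_in = 0.01583 √h_ss ⇒ √h_ss = 0.02698/0.01583 = 1.70436.
h_ss = 1.70436² = 2.90484 m. (Since h₀ = 6.268 m > h_ss, the level will fall toward this value.)

2.905 m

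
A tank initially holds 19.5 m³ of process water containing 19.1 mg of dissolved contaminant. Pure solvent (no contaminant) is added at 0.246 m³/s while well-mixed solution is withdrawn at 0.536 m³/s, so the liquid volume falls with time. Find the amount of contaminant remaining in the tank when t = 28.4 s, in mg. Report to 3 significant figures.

Let m(t) be the amount of contaminant. Volume: V(t) = V₀ + (Q_in − Q_out) t = 19.5 − 0.29000 t; V(28.4) = 11.264 m³.
No contaminant enters, so dm/dt = −Q_out · (m/V).
Separate: dm/m = −Q_out dt/V(t) ⇒ ln(m/m₀) = −(Q_out/(Q_in−Q_out)) ln(V/V₀).
m = m₀ (V₀/V)^(Q_out/(Q_in−Q_out)) = 19.1 × (19.5/11.264)^(-1.8483) = 6.9265 mg.

6.93 mg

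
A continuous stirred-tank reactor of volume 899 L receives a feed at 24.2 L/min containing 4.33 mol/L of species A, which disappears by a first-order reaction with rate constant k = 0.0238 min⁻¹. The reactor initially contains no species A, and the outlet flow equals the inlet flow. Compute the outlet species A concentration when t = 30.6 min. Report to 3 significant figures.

1.81 mol/L

Accumulation = in − out − consumed: V dC/dt = Q C_in − Q C − k V C.
dC/dt = (Q/V) C_in − (Q/V + k) C; effective rate a = Q/V + k = 0.026919 + 0.0238 = 0.050719 min⁻¹.
C_ss = Q C_in/(Q + kV) = 2.2981 mol/L; C(t) = C_ss + (C₀ − C_ss) e^(−a t).
C(30.6) = 2.2981 + (-2.2981)·e^(−0.050719·30.6) = 2.2981 + (-2.2981)·0.21182 = 1.8113 mol/L.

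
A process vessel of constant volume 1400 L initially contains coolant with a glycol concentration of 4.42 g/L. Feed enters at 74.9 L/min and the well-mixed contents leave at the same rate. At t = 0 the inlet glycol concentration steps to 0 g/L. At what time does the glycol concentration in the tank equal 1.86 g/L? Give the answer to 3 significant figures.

16.2 min

Species balance: V dC/dt = Q(C_in − C) ⇒ τ = V/Q = 18.692 min.
C(t) = C_in + (C₀ − C_in) e^(−t/τ). Set C = 1.86 and solve for t:
e^(−t/τ) = (C − C_in)/(C₀ − C_in) = (1.86 − 0)/(4.42 − 0) = 0.42081
t = −τ ln(…) = 18.692 × 0.86556 = 16.179 min.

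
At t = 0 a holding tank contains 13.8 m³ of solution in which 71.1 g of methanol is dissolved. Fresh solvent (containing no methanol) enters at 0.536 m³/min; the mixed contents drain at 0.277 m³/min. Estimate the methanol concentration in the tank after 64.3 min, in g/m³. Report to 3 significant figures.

Let m(t) be the amount of methanol. Volume: V(t) = V₀ + (Q_in − Q_out) t = 13.8 + 0.25900 t; V(64.3) = 30.454 m³.
Species balance (pure solvent in): dm/dt = −Q_out · m/V(t).
Separate: dm/m = −Q_out dt/V(t) ⇒ ln(m/m₀) = −(Q_out/(Q_in−Q_out)) ln(V/V₀).
m = m₀ (V₀/V)^(Q_out/(Q_in−Q_out)) = 71.1 × (13.8/30.454)^(1.0695) = 30.494 g.
C = m/V = 30.494/30.454 = 1.0013 g/m³.

1.00 g/m³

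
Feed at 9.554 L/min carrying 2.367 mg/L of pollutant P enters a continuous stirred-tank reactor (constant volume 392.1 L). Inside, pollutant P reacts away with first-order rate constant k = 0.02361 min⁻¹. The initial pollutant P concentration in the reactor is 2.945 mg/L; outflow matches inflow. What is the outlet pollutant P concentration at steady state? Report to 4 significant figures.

Species balance: V dC/dt = Q C_in − Q C − k V C.
Steady state (dC/dt = 0): C_ss = Q C_in/(Q + kV) = C_in/(1 + kV/Q).
C_ss = 9.554·2.367/(9.554 + 0.02361·392.1) = 22.6143/18.8115 = 1.20216 mg/L.

1.202 mg/L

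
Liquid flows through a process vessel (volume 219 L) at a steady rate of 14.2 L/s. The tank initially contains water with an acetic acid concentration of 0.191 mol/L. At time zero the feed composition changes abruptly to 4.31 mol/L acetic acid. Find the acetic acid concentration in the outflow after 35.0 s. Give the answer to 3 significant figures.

Unsteady species balance (constant V, well mixed): V dC/dt = Q(C_in − C).
So dC/dt = (C_in − C)/τ with τ = V/Q = 219/14.2 = 15.423 s.
Solution: C(t) = C_in + (C₀ − C_in) e^(−t/τ).
C(35.0) = 4.31 + (0.191 − 4.31)·e^(−35.0/15.423) = 4.31 + (-4.1190)·0.10337 = 3.8842 mol/L.

3.88 mol/L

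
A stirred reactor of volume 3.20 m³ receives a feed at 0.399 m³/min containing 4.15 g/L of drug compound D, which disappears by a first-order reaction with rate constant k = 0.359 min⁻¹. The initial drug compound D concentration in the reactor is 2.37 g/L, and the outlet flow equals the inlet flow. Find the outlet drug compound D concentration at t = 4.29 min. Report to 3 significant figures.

1.23 g/L

V dC/dt = Q(C_in − C) − k V C.
dC/dt = (Q/V) C_in − (Q/V + k) C; effective rate a = Q/V + k = 0.12469 + 0.359 = 0.48369 min⁻¹.
C_ss = Q C_in/(Q + kV) = 1.0698 g/L; C(t) = C_ss + (C₀ − C_ss) e^(−a t).
C(4.29) = 1.0698 + (1.3002)·e^(−0.48369·4.29) = 1.0698 + (1.3002)·0.12555 = 1.2331 g/L.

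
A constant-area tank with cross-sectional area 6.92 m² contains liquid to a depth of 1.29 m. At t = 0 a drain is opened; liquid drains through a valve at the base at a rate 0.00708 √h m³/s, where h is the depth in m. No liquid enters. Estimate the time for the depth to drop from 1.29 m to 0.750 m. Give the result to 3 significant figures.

527 s

With no inflow, A dh/dt = −0.00708 √h.
∫ h^(−1/2) dh = −(0.00708/A) ∫ dt, giving 2√h = 2√h₀ − (0.00708/A) t.
t = 2A(√h₀ − √h)/0.00708 = 2·6.92·(√1.29 − √0.750)/0.00708
  = 13.840 × (1.1358 − 0.86603) / 0.00708 = 527.32 s.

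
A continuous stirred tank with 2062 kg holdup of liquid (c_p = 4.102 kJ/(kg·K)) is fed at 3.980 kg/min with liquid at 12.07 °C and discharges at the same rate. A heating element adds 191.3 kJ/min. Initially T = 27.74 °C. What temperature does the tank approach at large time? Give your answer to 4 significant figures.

Unsteady energy balance on the tank contents: M c_p dT/dt = ṁ c_p (T_in − T) + 191.3.
At steady state dT/dt = 0 ⇒ T_ss = T_in + Q̇/(ṁ c_p) = 12.07 + 191.3/(3.980·4.102) = 23.7875 °C.

23.79 °C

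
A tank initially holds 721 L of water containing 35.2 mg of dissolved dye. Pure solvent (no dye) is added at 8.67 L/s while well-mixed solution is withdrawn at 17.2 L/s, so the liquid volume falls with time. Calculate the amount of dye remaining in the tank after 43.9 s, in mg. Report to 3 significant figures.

Total volume: dV/dt = Q_in − Q_out = -8.5300 L/s, so V(t) = 721 − 8.5300 t and V(43.9) = 346.53 L.
Solute balance: dm/dt = 0 − Q_out C = −Q_out m/V(t).
dm/m = −Q_out dt/(V₀ − 8.5300 t); integrating gives ln(m/m₀) = −(Q_out/(Q_in−Q_out)) ln(V/V₀).
m = m₀ (V₀/V)^(Q_out/(Q_in−Q_out)) = 35.2 × (721/346.53)^(-2.0164) = 8.0341 mg.

8.03 mg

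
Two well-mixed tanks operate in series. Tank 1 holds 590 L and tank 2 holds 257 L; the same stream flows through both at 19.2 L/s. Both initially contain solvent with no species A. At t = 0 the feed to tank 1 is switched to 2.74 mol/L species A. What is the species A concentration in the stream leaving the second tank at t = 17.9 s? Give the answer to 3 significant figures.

0.584 mol/L

Time constants: τᵢ = Vᵢ/Q for each well-mixed tank.
τ₁ = 590/19.2 = 30.729 s; τ₂ = 257/19.2 = 13.385 s.
Solving the cascade with C₁(0)=C₂(0)=0 gives C₂(t) = C_in[1 − (τ₁ e^(−t/τ₁) − τ₂ e^(−t/τ₂))/(τ₁ − τ₂)].
At t = 17.9: e^(−t/τ₁) = 0.55850, e^(−t/τ₂) = 0.26256.
C₂ = 2.74·[1 − (30.729·0.55850 − 13.385·0.26256)/(17.344)] = 2.74·0.21311 = 0.58392 mol/L.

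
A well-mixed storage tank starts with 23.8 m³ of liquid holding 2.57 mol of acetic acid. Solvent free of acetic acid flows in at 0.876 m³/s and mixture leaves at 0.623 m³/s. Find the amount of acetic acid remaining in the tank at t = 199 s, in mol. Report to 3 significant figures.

0.157 mol

Total volume: dV/dt = Q_in − Q_out = 0.25300 m³/s, so V(t) = 23.8 + 0.25300 t and V(199) = 74.147 m³.
Solute balance: dm/dt = 0 − Q_out C = −Q_out m/V(t).
Separate: dm/m = −Q_out dt/V(t) ⇒ ln(m/m₀) = −(Q_out/(Q_in−Q_out)) ln(V/V₀).
m = m₀ (V₀/V)^(Q_out/(Q_in−Q_out)) = 2.57 × (23.8/74.147)^(2.4625) = 0.15656 mol.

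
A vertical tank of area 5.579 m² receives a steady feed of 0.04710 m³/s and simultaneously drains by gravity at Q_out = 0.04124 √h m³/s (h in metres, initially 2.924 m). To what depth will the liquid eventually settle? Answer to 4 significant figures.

A dh/dt = Q_in − 0.04124 √h. Steady state requires inflow = outflow:
Q_in = 0.04124 √h_ss ⇒ √h_ss = 0.04710/0.04124 = 1.14210.
h_ss = 1.14210² = 1.30438 m. (Since h₀ = 2.924 m > h_ss, the level will fall toward this value.)

1.304 m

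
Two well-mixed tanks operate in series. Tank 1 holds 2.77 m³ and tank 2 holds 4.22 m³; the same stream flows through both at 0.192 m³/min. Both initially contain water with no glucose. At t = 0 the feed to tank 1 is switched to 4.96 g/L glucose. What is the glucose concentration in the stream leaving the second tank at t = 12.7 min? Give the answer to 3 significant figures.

0.789 g/L

Species balance on tank i: dCᵢ/dt = (Cᵢ₋₁ − Cᵢ)/τᵢ with τᵢ = Vᵢ/Q.
τ₁ = 2.77/0.192 = 14.427 min; τ₂ = 4.22/0.192 = 21.979 min.
Tank 1: C₁ = C_in(1 − e^(−t/τ₁)). Tank 2 (τ₁ ≠ τ₂): C₂ = C_in[1 − (τ₁ e^(−t/τ₁) − τ₂ e^(−t/τ₂))/(τ₁ − τ₂)].
At t = 12.7: e^(−t/τ₁) = 0.41466, e^(−t/τ₂) = 0.56112.
C₂ = 4.96·[1 − (14.427·0.41466 − 21.979·0.56112)/(-7.5521)] = 4.96·0.15910 = 0.78912 g/L.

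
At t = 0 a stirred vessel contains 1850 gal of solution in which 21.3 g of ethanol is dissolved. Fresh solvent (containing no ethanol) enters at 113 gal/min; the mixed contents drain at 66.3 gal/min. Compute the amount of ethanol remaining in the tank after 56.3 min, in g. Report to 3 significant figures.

6.07 g

Total volume: dV/dt = Q_in − Q_out = 46.700 gal/min, so V(t) = 1850 + 46.700 t and V(56.3) = 4479.2 gal.
Species balance (pure solvent in): dm/dt = −Q_out · m/V(t).
Separate: dm/m = −Q_out dt/V(t) ⇒ ln(m/m₀) = −(Q_out/(Q_in−Q_out)) ln(V/V₀).
m = m₀ (V₀/V)^(Q_out/(Q_in−Q_out)) = 21.3 × (1850/4479.2)^(1.4197) = 6.0698 g.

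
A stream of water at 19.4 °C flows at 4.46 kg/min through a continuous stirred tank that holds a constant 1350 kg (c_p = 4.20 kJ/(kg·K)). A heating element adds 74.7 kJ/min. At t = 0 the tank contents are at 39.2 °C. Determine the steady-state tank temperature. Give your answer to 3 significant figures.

Energy balance: M c_p dT/dt = ṁ c_p (T_in − T) + 74.7.
At steady state dT/dt = 0 ⇒ T_ss = T_in + Q̇/(ṁ c_p) = 19.4 + 74.7/(4.46·4.20) = 23.388 °C.

23.4 °C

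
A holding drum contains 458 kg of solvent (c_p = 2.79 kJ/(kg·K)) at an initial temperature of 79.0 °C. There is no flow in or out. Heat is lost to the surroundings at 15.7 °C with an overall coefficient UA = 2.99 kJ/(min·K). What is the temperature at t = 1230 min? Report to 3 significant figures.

Lumped-capacitance energy balance: M c_p dT/dt = UA(T_amb − T).
dT/dt = (T_ss − T)/τ with T_ss = T_amb = 15.700 °C, τ = M c_p/UA = 458·2.79/2.99 = 427.36 min.
T approaches T_ss exponentially: T(t) = T_ss + (T₀ − T_ss) e^(−t/τ).
T(1230) = 15.700 + (63.300)·0.056241 = 19.260 °C.

19.3 °C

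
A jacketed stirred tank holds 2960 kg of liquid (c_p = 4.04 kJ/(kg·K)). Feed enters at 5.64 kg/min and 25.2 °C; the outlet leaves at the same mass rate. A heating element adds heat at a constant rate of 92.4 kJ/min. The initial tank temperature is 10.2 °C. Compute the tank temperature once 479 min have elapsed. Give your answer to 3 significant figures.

21.6 °C

Energy balance: M c_p dT/dt = ṁ c_p (T_in − T) + 92.4.
τ = M/ṁ = 524.82 min; T_ss = T_in + Q̇/(ṁ c_p) = 25.2 + 92.4/(5.64·4.04) = 29.255 °C.
This is linear first-order; T(t) = T_ss + (T₀ − T_ss) e^(−t/τ).
T(479) = 29.255 + (-19.055)·e^(−479/524.82) = 29.255 + (-19.055)·0.40144 = 21.606 °C.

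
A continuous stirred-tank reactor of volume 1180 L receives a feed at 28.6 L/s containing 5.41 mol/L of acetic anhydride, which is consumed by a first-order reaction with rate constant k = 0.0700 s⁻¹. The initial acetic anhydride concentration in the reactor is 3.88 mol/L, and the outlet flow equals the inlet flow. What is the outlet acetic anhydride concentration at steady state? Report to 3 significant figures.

1.39 mol/L

Species balance: V dC/dt = Q C_in − Q C − k V C.
Steady state (dC/dt = 0): C_ss = Q C_in/(Q + kV) = C_in/(1 + kV/Q).
C_ss = 28.6·5.41/(28.6 + 0.0700·1180) = 154.73/111.20 = 1.3914 mol/L.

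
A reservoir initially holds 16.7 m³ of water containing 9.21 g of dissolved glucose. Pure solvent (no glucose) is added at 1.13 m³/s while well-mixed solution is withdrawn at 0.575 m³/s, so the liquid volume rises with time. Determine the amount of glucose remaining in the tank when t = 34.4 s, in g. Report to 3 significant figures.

Let m(t) be the amount of glucose. Volume: V(t) = V₀ + (Q_in − Q_out) t = 16.7 + 0.55500 t; V(34.4) = 35.792 m³.
Species balance (pure solvent in): dm/dt = −Q_out · m/V(t).
dm/m = −Q_out dt/(V₀ + 0.55500 t); integrating gives ln(m/m₀) = −(Q_out/(Q_in−Q_out)) ln(V/V₀).
m = m₀ (V₀/V)^(Q_out/(Q_in−Q_out)) = 9.21 × (16.7/35.792)^(1.0360) = 4.1808 g.

4.18 g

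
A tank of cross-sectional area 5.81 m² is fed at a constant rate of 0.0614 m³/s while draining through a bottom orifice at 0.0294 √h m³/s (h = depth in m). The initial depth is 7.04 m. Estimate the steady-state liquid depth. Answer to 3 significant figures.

4.36 m

Level balance: A dh/dt = 0.0614 − 0.0294 √h. Setting dh/dt = 0:
Q_in = 0.0294 √h_ss ⇒ √h_ss = 0.0614/0.0294 = 2.0884.
h_ss = 2.0884² = 4.3616 m. (Since h₀ = 7.04 m > h_ss, the level will fall toward this value.)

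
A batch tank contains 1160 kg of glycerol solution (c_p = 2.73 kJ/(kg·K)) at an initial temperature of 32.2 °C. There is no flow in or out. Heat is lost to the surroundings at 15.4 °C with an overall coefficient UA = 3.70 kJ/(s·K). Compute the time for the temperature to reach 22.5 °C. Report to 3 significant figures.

737 s

M c_p dT/dt = −UA(T − T_amb).
τ = M c_p/UA = 855.89 s; T_ss = T_amb = 15.400 °C.
T(t) = T_ss + (T₀ − T_ss)e^(−t/τ); set T = 22.5:
t = −τ ln[(T − T_ss)/(T₀ − T_ss)] = −855.89 · ln(0.42262) = 737.17 s.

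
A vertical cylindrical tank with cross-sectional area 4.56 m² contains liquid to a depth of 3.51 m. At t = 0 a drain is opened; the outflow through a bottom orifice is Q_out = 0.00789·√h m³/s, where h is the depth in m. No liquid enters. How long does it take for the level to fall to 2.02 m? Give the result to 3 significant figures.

523 s

A dh/dt = −Q_out = −0.00789 √h.
∫ h^(−1/2) dh = −(0.00789/A) ∫ dt, giving 2√h = 2√h₀ − (0.00789/A) t.
t = 2A(√h₀ − √h)/0.00789 = 2·4.56·(√3.51 − √2.02)/0.00789
  = 9.1200 × (1.8735 − 1.4213) / 0.00789 = 522.73 s.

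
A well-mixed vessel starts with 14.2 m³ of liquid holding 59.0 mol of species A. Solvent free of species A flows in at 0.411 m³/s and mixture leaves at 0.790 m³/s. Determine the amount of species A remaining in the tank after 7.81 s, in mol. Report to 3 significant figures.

36.2 mol

Let m(t) be the amount of species A. Volume: V(t) = V₀ + (Q_in − Q_out) t = 14.2 − 0.37900 t; V(7.81) = 11.240 m³.
Species balance (pure solvent in): dm/dt = −Q_out · m/V(t).
Separate: dm/m = −Q_out dt/V(t) ⇒ ln(m/m₀) = −(Q_out/(Q_in−Q_out)) ln(V/V₀).
m = m₀ (V₀/V)^(Q_out/(Q_in−Q_out)) = 59.0 × (14.2/11.240)^(-2.0844) = 36.244 mol.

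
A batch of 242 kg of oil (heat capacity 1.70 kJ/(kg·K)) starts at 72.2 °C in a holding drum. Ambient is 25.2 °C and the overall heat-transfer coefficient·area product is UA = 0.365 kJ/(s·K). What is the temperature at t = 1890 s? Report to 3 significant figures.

34.0 °C

Lumped-capacitance energy balance: M c_p dT/dt = UA(T_amb − T).
dT/dt = (T_ss − T)/τ with T_ss = T_amb = 25.200 °C, τ = M c_p/UA = 242·1.70/0.365 = 1127.1 s.
Integrating: T(t) = T_ss + (T₀ − T_ss) e^(−t/τ).
T(1890) = 25.200 + (47.000)·0.18696 = 33.987 °C.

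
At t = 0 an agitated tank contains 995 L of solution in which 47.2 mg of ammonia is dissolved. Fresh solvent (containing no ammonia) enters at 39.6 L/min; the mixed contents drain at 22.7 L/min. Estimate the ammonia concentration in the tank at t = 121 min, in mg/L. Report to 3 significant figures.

Total volume: dV/dt = Q_in − Q_out = 16.900 L/min, so V(t) = 995 + 16.900 t and V(121) = 3039.9 L.
Solute balance: dm/dt = 0 − Q_out C = −Q_out m/V(t).
dm/m = −Q_out dt/(V₀ + 16.900 t); integrating gives ln(m/m₀) = −(Q_out/(Q_in−Q_out)) ln(V/V₀).
m = m₀ (V₀/V)^(Q_out/(Q_in−Q_out)) = 47.2 × (995/3039.9)^(1.3432) = 10.530 mg.
C = m/V = 10.530/3039.9 = 0.0034641 mg/L.

0.00346 mg/L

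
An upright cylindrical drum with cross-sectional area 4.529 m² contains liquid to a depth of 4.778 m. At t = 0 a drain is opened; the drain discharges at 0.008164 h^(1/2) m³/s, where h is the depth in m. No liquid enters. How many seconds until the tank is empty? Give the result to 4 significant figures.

2425 s

With no inflow, A dh/dt = −0.008164 √h.
This is separable: 2 d(√h)/dt = −0.008164/A, so √h = √h₀ − (0.008164/(2A)) t.
Set h = 0: 2√h₀ = (0.008164/A) t_empty ⇒ t_empty = 2A√h₀/0.008164.
t_empty = 2·4.529·√4.778/0.008164 = 9.05800·2.18586/0.008164 = 2425.23 s.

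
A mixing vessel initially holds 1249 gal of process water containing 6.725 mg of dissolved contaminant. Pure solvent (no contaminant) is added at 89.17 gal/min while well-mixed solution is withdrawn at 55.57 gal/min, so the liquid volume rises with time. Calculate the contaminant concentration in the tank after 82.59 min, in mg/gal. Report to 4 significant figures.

Let m(t) be the amount of contaminant. Volume: V(t) = V₀ + (Q_in − Q_out) t = 1249 + 33.6000 t; V(82.59) = 4024.02 gal.
No contaminant enters, so dm/dt = −Q_out · (m/V).
Separate: dm/m = −Q_out dt/V(t) ⇒ ln(m/m₀) = −(Q_out/(Q_in−Q_out)) ln(V/V₀).
m = m₀ (V₀/V)^(Q_out/(Q_in−Q_out)) = 6.725 × (1249/4024.02)^(1.65387) = 0.971325 mg.
C = m/V = 0.971325/4024.02 = 0.000241381 mg/gal.

0.0002414 mg/gal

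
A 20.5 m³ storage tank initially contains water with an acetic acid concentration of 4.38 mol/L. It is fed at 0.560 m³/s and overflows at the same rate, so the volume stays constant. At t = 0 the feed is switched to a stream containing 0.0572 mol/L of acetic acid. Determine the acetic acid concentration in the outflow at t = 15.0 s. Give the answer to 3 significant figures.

Species balance on the tank: V dC/dt = Q(C_in − C).
Time constant τ = V/Q = 20.5/0.560 = 36.607 s.
This is linear first-order; C(t) = C_in + (C₀ − C_in) e^(−t/τ).
C(15.0) = 0.0572 + (4.38 − 0.0572)·e^(−15.0/36.607) = 0.0572 + (4.3228)·0.66381 = 2.9267 mol/L.

2.93 mol/L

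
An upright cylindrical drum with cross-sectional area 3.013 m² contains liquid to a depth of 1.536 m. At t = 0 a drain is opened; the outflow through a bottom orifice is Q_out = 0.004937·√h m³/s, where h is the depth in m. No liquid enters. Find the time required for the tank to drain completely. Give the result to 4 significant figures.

1513 s

With no inflow, A dh/dt = −0.004937 √h.
∫ h^(−1/2) dh = −(0.004937/A) ∫ dt, giving 2√h = 2√h₀ − (0.004937/A) t.
Tank is empty when √h = 0: t_empty = 2A√h₀/0.004937.
t_empty = 2·3.013·√1.536/0.004937 = 6.02600·1.23935/0.004937 = 1512.73 s.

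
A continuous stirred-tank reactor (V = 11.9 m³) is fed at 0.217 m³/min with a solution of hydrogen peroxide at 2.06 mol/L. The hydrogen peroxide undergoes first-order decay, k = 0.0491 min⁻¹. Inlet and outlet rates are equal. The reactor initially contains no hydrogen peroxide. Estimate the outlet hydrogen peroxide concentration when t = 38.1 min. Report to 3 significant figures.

V dC/dt = Q(C_in − C) − k V C.
dC/dt = (Q/V) C_in − (Q/V + k) C; effective rate a = Q/V + k = 0.018235 + 0.0491 = 0.067335 min⁻¹.
C_ss = Q C_in/(Q + kV) = 0.55788 mol/L; C(t) = C_ss + (C₀ − C_ss) e^(−a t).
C(38.1) = 0.55788 + (-0.55788)·e^(−0.067335·38.1) = 0.55788 + (-0.55788)·0.076883 = 0.51498 mol/L.

0.515 mol/L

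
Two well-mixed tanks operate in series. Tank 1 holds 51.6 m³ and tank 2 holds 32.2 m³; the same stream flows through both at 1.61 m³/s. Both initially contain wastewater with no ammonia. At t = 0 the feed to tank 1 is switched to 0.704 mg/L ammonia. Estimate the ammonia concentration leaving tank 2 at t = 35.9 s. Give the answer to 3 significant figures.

0.287 mg/L

Each tank obeys Vᵢ dCᵢ/dt = Q(Cᵢ₋₁ − Cᵢ), so τᵢ = Vᵢ/Q.
τ₁ = 51.6/1.61 = 32.050 s; τ₂ = 32.2/1.61 = 20.000 s.
Tank 1: C₁ = C_in(1 − e^(−t/τ₁)). Tank 2 (τ₁ ≠ τ₂): C₂ = C_in[1 − (τ₁ e^(−t/τ₁) − τ₂ e^(−t/τ₂))/(τ₁ − τ₂)].
At t = 35.9: e^(−t/τ₁) = 0.32624, e^(−t/τ₂) = 0.16613.
C₂ = 0.704·[1 − (32.050·0.32624 − 20.000·0.16613)/(12.050)] = 0.704·0.40802 = 0.28724 mg/L.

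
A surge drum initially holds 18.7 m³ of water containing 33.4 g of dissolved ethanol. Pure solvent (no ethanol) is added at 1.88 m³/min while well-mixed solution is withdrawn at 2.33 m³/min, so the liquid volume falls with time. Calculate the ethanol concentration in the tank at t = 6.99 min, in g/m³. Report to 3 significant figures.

0.827 g/m³

Let m(t) be the amount of ethanol. Volume: V(t) = V₀ + (Q_in − Q_out) t = 18.7 − 0.45000 t; V(6.99) = 15.554 m³.
No ethanol enters, so dm/dt = −Q_out · (m/V).
dm/m = −Q_out dt/(V₀ − 0.45000 t); integrating gives ln(m/m₀) = −(Q_out/(Q_in−Q_out)) ln(V/V₀).
m = m₀ (V₀/V)^(Q_out/(Q_in−Q_out)) = 33.4 × (18.7/15.554)^(-5.1778) = 12.871 g.
C = m/V = 12.871/15.554 = 0.82745 g/m³.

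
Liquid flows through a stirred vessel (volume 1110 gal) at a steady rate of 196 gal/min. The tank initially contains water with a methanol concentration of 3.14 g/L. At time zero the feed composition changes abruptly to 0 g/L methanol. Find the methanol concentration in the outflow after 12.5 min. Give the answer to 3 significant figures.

Unsteady species balance (constant V, well mixed): V dC/dt = Q(C_in − C).
Rewrite as dC/dt + C/τ = C_in/τ, τ = V/Q = 5.6633 min.
C approaches C_in exponentially: C(t) = C_in + (C₀ − C_in) e^(−t/τ).
C(12.5) = 0 + (3.14 − 0)·e^(−12.5/5.6633) = 0 + (3.1400)·0.11001 = 0.34542 g/L.

0.345 g/L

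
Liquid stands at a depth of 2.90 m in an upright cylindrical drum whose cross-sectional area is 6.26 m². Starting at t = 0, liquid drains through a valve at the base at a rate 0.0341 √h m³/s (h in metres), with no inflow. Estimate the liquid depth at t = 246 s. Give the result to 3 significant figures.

1.07 m

A dh/dt = −Q_out = −0.0341 √h.
This is separable: 2 d(√h)/dt = −0.0341/A, so √h = √h₀ − (0.0341/(2A)) t.
√h = √2.90 − 0.0341·246/(2·6.26) = 1.7029 − 0.67002 = 1.0329.
h = 1.0329² = 1.0669 m.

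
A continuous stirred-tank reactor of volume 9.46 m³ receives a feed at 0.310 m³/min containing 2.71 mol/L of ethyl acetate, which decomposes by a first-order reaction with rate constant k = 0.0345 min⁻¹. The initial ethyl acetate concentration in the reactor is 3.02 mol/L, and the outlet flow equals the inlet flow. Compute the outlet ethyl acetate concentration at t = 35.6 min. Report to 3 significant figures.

1.48 mol/L

Species balance: V dC/dt = Q C_in − Q C − k V C.
This is linear with rate a = Q/V + k = 0.067270 min⁻¹.
C_ss = Q C_in/(Q + kV) = 1.3201 mol/L; C(t) = C_ss + (C₀ − C_ss) e^(−a t).
C(35.6) = 1.3201 + (1.6999)·e^(−0.067270·35.6) = 1.3201 + (1.6999)·0.091191 = 1.4752 mol/L.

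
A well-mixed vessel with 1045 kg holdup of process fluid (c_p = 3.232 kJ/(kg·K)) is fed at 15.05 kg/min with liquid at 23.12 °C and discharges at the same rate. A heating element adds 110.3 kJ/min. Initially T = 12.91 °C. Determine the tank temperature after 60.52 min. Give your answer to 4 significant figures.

20.17 °C

M c_p dT/dt = ṁ c_p (T_in − T) + Q̇.
Rearrange: dT/dt = (T_ss − T)/τ with τ = M/ṁ = 69.4352 min and T_ss = T_in + Q̇/(ṁ c_p) = 25.3876 °C.
Solution: T(t) = T_ss + (T₀ − T_ss) e^(−t/τ).
T(60.52) = 25.3876 + (-12.4776)·e^(−60.52/69.4352) = 25.3876 + (-12.4776)·0.418280 = 20.1685 °C.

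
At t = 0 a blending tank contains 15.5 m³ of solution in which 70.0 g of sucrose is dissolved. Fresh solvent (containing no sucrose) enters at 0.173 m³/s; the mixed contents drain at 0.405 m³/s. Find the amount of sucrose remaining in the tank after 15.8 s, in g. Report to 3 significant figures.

Let m(t) be the amount of sucrose. Volume: V(t) = V₀ + (Q_in − Q_out) t = 15.5 − 0.23200 t; V(15.8) = 11.834 m³.
No sucrose enters, so dm/dt = −Q_out · (m/V).
Separate: dm/m = −Q_out dt/V(t) ⇒ ln(m/m₀) = −(Q_out/(Q_in−Q_out)) ln(V/V₀).
m = m₀ (V₀/V)^(Q_out/(Q_in−Q_out)) = 70.0 × (15.5/11.834)^(-1.7457) = 43.705 g.

43.7 g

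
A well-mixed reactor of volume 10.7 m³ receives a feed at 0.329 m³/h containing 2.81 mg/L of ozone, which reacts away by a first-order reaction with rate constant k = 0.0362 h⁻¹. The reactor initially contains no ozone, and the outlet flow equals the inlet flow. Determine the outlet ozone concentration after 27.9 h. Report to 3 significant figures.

Accumulation = in − out − consumed: V dC/dt = Q C_in − Q C − k V C.
dC/dt = (Q/V) C_in − (Q/V + k) C; effective rate a = Q/V + k = 0.030748 + 0.0362 = 0.066948 h⁻¹.
C_ss = Q C_in/(Q + kV) = 1.2906 mg/L; C(t) = C_ss + (C₀ − C_ss) e^(−a t).
C(27.9) = 1.2906 + (-1.2906)·e^(−0.066948·27.9) = 1.2906 + (-1.2906)·0.15446 = 1.0912 mg/L.

1.09 mg/L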